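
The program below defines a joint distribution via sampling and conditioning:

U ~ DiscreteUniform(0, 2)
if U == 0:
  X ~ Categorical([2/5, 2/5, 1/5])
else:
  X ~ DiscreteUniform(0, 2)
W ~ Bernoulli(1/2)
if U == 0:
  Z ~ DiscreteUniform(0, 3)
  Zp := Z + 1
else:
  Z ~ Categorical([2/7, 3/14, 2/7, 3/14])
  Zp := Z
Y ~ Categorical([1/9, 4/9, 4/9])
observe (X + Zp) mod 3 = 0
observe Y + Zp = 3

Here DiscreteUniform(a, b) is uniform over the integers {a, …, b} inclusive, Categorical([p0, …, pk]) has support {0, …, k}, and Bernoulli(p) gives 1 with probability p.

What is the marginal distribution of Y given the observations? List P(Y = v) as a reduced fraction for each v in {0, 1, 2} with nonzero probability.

P(Y=0) = 51/457, P(Y=1) = 244/457, P(Y=2) = 162/457

Enumerate traces; 18 have nonzero weight after conditioning:
  (U=0, X=0, W=0, Z=2, Y=0) weight 1/540
  (U=0, X=0, W=1, Z=2, Y=0) weight 1/540
  (U=0, X=1, W=0, Z=1, Y=1) weight 1/135
  (U=0, X=1, W=1, Z=1, Y=1) weight 1/135
  (U=0, X=2, W=0, Z=0, Y=2) weight 1/270
  (U=0, X=2, W=1, Z=0, Y=2) weight 1/270
  (U=1, X=0, W=0, Z=3, Y=0) weight 1/756
  (U=1, X=0, W=1, Z=3, Y=0) weight 1/756
  … 10 more
Group by Y:
  weight(Y=0) = 17/1890
  weight(Y=1) = 122/2835
  weight(Y=2) = 1/35
Total weight = 17/1890 + 122/2835 + 1/35 = 457/5670
P(Y=0 | obs) = 17/1890 / 457/5670 = 51/457
P(Y=1 | obs) = 122/2835 / 457/5670 = 244/457
P(Y=2 | obs) = 1/35 / 457/5670 = 162/457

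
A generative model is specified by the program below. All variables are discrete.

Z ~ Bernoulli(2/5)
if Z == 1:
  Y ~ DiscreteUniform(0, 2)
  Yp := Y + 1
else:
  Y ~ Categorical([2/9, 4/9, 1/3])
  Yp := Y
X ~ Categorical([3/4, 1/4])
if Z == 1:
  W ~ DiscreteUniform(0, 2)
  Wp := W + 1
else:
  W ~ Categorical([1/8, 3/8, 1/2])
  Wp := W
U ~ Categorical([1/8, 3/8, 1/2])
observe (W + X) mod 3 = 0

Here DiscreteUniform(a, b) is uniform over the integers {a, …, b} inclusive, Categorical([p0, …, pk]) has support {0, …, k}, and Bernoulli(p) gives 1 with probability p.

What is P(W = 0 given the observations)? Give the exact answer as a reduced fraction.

P(W = 0 | obs) = 75/127

Enumerate traces; 36 have nonzero weight after conditioning:
  (Z=0, Y=0, X=0, W=0, U=0) weight 1/640
  (Z=0, Y=0, X=0, W=0, U=1) weight 3/640
  (Z=0, Y=0, X=0, W=0, U=2) weight 1/160
  (Z=0, Y=0, X=1, W=2, U=0) weight 1/480
  (Z=0, Y=0, X=1, W=2, U=1) weight 1/160
  (Z=0, Y=0, X=1, W=2, U=2) weight 1/120
  (Z=0, Y=1, X=0, W=0, U=0) weight 1/320
  (Z=0, Y=1, X=0, W=0, U=1) weight 3/320
  … 28 more
Group by W:
  weight(W=0) = 5/32
  weight(W=2) = 13/120
Total weight = 5/32 + 13/120 = 127/480
P(W=0 | obs) = 5/32 / 127/480 = 75/127
P(W=2 | obs) = 13/120 / 127/480 = 52/127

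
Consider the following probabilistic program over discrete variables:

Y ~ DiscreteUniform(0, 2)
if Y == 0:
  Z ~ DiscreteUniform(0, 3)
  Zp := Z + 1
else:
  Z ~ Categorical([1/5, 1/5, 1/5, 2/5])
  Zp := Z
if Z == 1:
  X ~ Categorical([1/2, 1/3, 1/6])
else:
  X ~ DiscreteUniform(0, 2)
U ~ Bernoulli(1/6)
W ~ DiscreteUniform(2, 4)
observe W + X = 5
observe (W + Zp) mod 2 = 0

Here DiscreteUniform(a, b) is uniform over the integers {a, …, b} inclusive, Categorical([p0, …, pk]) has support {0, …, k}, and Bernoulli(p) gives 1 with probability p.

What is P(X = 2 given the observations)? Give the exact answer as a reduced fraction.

P(X = 2 | obs) = 15/28

Enumerate traces; 24 have nonzero weight after conditioning:
  (Y=0, Z=0, X=2, U=0, W=3) weight 5/648
  (Y=0, Z=0, X=2, U=1, W=3) weight 1/648
  (Y=0, Z=1, X=1, U=0, W=4) weight 5/648
  (Y=0, Z=1, X=1, U=1, W=4) weight 1/648
  (Y=0, Z=2, X=2, U=0, W=3) weight 5/648
  (Y=0, Z=2, X=2, U=1, W=3) weight 1/648
  (Y=0, Z=3, X=1, U=0, W=4) weight 5/648
  (Y=0, Z=3, X=1, U=1, W=4) weight 1/648
  … 16 more
Group by X:
  weight(X=1) = 13/270
  weight(X=2) = 1/18
Total weight = 13/270 + 1/18 = 14/135
P(X=1 | obs) = 13/270 / 14/135 = 13/28
P(X=2 | obs) = 1/18 / 14/135 = 15/28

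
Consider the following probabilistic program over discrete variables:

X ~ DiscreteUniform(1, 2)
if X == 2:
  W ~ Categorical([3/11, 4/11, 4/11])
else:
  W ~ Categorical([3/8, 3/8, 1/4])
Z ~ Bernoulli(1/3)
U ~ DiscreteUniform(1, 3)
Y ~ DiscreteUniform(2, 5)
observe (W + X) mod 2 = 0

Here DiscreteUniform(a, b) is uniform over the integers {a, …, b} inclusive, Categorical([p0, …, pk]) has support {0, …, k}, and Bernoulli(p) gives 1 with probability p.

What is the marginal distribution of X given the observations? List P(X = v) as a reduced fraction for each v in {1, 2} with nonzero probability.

P(X=1) = 33/89, P(X=2) = 56/89

Enumerate traces; 72 have nonzero weight after conditioning:
  (X=1, W=1, Z=0, U=1, Y=2) weight 1/96
  (X=1, W=1, Z=0, U=1, Y=3) weight 1/96
  (X=1, W=1, Z=0, U=1, Y=4) weight 1/96
  (X=1, W=1, Z=0, U=1, Y=5) weight 1/96
  (X=1, W=1, Z=0, U=2, Y=2) weight 1/96
  (X=1, W=1, Z=0, U=2, Y=3) weight 1/96
  (X=1, W=1, Z=0, U=2, Y=4) weight 1/96
  (X=1, W=1, Z=0, U=2, Y=5) weight 1/96
  (X=2, W=0, Z=0, U=1, Y=2) weight 1/132
  … 63 more
Group by X:
  weight(X=1) = 3/16
  weight(X=2) = 7/22
Total weight = 3/16 + 7/22 = 89/176
P(X=1 | obs) = 3/16 / 89/176 = 33/89
P(X=2 | obs) = 7/22 / 89/176 = 56/89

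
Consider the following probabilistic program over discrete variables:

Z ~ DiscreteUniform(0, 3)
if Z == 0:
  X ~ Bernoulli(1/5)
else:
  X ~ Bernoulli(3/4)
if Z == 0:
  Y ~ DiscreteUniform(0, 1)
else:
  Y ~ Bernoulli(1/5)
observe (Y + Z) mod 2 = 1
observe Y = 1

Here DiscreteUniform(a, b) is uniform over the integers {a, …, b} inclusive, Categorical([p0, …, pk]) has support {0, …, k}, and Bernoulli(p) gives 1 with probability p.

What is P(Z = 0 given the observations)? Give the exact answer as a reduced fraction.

Enumerate traces; 4 have nonzero weight after conditioning:
  (Z=0, X=0, Y=1) weight 1/10
  (Z=0, X=1, Y=1) weight 1/40
  (Z=2, X=0, Y=1) weight 1/80
  (Z=2, X=1, Y=1) weight 3/80
Group by Z:
  weight(Z=0) = 1/8
  weight(Z=2) = 1/20
Total weight = 1/8 + 1/20 = 7/40
P(Z=0 | obs) = 1/8 / 7/40 = 5/7
P(Z=2 | obs) = 1/20 / 7/40 = 2/7

P(Z = 0 | obs) = 5/7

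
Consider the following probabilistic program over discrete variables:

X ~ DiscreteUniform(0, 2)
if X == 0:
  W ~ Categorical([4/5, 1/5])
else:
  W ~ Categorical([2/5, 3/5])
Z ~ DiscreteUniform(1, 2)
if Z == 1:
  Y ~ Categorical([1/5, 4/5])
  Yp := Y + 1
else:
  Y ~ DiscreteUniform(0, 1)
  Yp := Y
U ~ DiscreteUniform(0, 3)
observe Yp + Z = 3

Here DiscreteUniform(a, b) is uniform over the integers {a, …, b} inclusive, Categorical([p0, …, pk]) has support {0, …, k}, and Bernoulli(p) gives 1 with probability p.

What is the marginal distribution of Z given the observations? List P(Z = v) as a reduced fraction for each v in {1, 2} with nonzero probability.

Enumerate traces; 48 have nonzero weight after conditioning:
  (X=0, W=0, Z=1, Y=1, U=0) weight 2/75
  (X=0, W=0, Z=1, Y=1, U=1) weight 2/75
  (X=0, W=0, Z=1, Y=1, U=2) weight 2/75
  (X=0, W=0, Z=1, Y=1, U=3) weight 2/75
  (X=0, W=0, Z=2, Y=1, U=0) weight 1/60
  (X=0, W=0, Z=2, Y=1, U=1) weight 1/60
  (X=0, W=0, Z=2, Y=1, U=2) weight 1/60
  (X=0, W=0, Z=2, Y=1, U=3) weight 1/60
  … 40 more
Group by Z:
  weight(Z=1) = 2/5
  weight(Z=2) = 1/4
Total weight = 2/5 + 1/4 = 13/20
P(Z=1 | obs) = 2/5 / 13/20 = 8/13
P(Z=2 | obs) = 1/4 / 13/20 = 5/13

P(Z=1) = 8/13, P(Z=2) = 5/13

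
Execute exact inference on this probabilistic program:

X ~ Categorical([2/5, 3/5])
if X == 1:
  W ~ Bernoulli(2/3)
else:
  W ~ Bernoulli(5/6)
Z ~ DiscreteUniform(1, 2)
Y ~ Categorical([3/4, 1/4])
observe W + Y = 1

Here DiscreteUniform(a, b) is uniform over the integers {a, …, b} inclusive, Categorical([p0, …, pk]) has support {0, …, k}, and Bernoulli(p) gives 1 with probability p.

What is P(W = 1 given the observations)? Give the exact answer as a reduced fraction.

P(W = 1 | obs) = 33/37

Enumerate traces; 8 have nonzero weight after conditioning:
  (X=0, W=0, Z=1, Y=1) weight 1/120
  (X=0, W=0, Z=2, Y=1) weight 1/120
  (X=0, W=1, Z=1, Y=0) weight 1/8
  (X=0, W=1, Z=2, Y=0) weight 1/8
  (X=1, W=0, Z=1, Y=1) weight 1/40
  (X=1, W=0, Z=2, Y=1) weight 1/40
  (X=1, W=1, Z=1, Y=0) weight 3/20
  (X=1, W=1, Z=2, Y=0) weight 3/20
Group by W:
  weight(W=0) = 1/15
  weight(W=1) = 11/20
Total weight = 1/15 + 11/20 = 37/60
P(W=0 | obs) = 1/15 / 37/60 = 4/37
P(W=1 | obs) = 11/20 / 37/60 = 33/37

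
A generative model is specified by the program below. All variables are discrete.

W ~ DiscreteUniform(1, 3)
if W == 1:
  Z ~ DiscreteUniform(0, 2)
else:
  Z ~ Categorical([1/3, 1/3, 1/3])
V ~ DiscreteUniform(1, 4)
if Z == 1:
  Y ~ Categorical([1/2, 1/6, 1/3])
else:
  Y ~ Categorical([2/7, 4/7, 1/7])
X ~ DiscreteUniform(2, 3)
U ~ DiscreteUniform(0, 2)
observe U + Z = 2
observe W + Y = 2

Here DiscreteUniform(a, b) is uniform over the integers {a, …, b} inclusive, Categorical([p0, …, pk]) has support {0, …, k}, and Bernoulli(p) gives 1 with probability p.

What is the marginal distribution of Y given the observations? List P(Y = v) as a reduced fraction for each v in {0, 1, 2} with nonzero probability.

P(Y=0) = 9/20, P(Y=1) = 11/20

Enumerate traces; 48 have nonzero weight after conditioning:
  (W=1, Z=0, V=1, Y=1, X=2, U=2) weight 1/378
  (W=1, Z=0, V=1, Y=1, X=3, U=2) weight 1/378
  (W=1, Z=0, V=2, Y=1, X=2, U=2) weight 1/378
  (W=1, Z=0, V=2, Y=1, X=3, U=2) weight 1/378
  (W=1, Z=0, V=3, Y=1, X=2, U=2) weight 1/378
  (W=1, Z=0, V=3, Y=1, X=3, U=2) weight 1/378
  (W=1, Z=0, V=4, Y=1, X=2, U=2) weight 1/378
  (W=1, Z=0, V=4, Y=1, X=3, U=2) weight 1/378
  (W=2, Z=0, V=1, Y=0, X=2, U=2) weight 1/756
  … 39 more
Group by Y:
  weight(Y=0) = 5/126
  weight(Y=1) = 55/1134
Total weight = 5/126 + 55/1134 = 50/567
P(Y=0 | obs) = 5/126 / 50/567 = 9/20
P(Y=1 | obs) = 55/1134 / 50/567 = 11/20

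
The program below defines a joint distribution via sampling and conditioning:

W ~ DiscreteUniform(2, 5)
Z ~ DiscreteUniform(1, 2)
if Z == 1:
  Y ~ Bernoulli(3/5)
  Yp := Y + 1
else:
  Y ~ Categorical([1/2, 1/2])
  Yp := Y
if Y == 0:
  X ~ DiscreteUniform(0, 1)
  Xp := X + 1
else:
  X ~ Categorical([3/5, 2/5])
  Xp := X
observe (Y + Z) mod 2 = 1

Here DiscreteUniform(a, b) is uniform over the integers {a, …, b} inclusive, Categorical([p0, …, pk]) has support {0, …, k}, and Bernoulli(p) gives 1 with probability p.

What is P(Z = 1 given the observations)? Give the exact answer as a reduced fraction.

P(Z = 1 | obs) = 4/9

Enumerate traces; 16 have nonzero weight after conditioning:
  (W=2, Z=1, Y=0, X=0) weight 1/40
  (W=2, Z=1, Y=0, X=1) weight 1/40
  (W=2, Z=2, Y=1, X=0) weight 3/80
  (W=2, Z=2, Y=1, X=1) weight 1/40
  (W=3, Z=1, Y=0, X=0) weight 1/40
  (W=3, Z=1, Y=0, X=1) weight 1/40
  (W=3, Z=2, Y=1, X=0) weight 3/80
  (W=3, Z=2, Y=1, X=1) weight 1/40
  … 8 more
Group by Z:
  weight(Z=1) = 1/5
  weight(Z=2) = 1/4
Total weight = 1/5 + 1/4 = 9/20
P(Z=1 | obs) = 1/5 / 9/20 = 4/9
P(Z=2 | obs) = 1/4 / 9/20 = 5/9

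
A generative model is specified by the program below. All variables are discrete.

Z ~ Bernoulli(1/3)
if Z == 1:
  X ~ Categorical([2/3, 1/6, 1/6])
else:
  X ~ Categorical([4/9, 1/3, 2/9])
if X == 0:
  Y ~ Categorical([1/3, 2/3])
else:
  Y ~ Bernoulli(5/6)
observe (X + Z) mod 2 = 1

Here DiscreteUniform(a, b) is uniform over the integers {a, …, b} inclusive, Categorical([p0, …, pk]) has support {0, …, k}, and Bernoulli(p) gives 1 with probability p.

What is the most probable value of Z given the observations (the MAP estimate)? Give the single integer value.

Enumerate traces; 6 have nonzero weight after conditioning:
  (Z=0, X=1, Y=0) weight 1/27
  (Z=0, X=1, Y=1) weight 5/27
  (Z=1, X=0, Y=0) weight 2/27
  (Z=1, X=0, Y=1) weight 4/27
  (Z=1, X=2, Y=0) weight 1/108
  (Z=1, X=2, Y=1) weight 5/108
Group by Z:
  weight(Z=0) = 2/9
  weight(Z=1) = 5/18
Total weight = 2/9 + 5/18 = 1/2
P(Z=0 | obs) = 2/9 / 1/2 = 4/9
P(Z=1 | obs) = 5/18 / 1/2 = 5/9
argmax = 1

argmax_v P(Z = v | obs) = 1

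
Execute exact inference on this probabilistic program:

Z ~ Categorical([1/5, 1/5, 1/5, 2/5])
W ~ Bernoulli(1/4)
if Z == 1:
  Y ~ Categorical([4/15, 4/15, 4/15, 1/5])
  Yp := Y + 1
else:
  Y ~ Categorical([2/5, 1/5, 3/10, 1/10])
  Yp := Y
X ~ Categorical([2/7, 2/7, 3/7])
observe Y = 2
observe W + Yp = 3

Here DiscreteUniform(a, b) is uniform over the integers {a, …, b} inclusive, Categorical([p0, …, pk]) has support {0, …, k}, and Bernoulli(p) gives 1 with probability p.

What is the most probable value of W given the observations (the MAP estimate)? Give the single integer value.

Enumerate traces; 12 have nonzero weight after conditioning:
  (Z=0, W=1, Y=2, X=0) weight 3/700
  (Z=0, W=1, Y=2, X=1) weight 3/700
  (Z=0, W=1, Y=2, X=2) weight 9/1400
  (Z=1, W=0, Y=2, X=0) weight 2/175
  (Z=1, W=0, Y=2, X=1) weight 2/175
  (Z=1, W=0, Y=2, X=2) weight 3/175
  (Z=2, W=1, Y=2, X=0) weight 3/700
  (Z=2, W=1, Y=2, X=1) weight 3/700
  … 4 more
Group by W:
  weight(W=0) = 1/25
  weight(W=1) = 3/50
Total weight = 1/25 + 3/50 = 1/10
P(W=0 | obs) = 1/25 / 1/10 = 2/5
P(W=1 | obs) = 3/50 / 1/10 = 3/5
argmax = 1

argmax_v P(W = v | obs) = 1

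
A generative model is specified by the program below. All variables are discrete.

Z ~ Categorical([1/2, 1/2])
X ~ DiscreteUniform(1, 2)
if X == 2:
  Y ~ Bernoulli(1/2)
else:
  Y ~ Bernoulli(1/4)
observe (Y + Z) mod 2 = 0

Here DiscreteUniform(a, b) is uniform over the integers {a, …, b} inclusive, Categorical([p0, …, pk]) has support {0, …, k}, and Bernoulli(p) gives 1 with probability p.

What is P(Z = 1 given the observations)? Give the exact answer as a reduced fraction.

P(Z = 1 | obs) = 3/8

Enumerate traces; 4 have nonzero weight after conditioning:
  (Z=0, X=1, Y=0) weight 3/16
  (Z=0, X=2, Y=0) weight 1/8
  (Z=1, X=1, Y=1) weight 1/16
  (Z=1, X=2, Y=1) weight 1/8
Group by Z:
  weight(Z=0) = 5/16
  weight(Z=1) = 3/16
Total weight = 5/16 + 3/16 = 1/2
P(Z=0 | obs) = 5/16 / 1/2 = 5/8
P(Z=1 | obs) = 3/16 / 1/2 = 3/8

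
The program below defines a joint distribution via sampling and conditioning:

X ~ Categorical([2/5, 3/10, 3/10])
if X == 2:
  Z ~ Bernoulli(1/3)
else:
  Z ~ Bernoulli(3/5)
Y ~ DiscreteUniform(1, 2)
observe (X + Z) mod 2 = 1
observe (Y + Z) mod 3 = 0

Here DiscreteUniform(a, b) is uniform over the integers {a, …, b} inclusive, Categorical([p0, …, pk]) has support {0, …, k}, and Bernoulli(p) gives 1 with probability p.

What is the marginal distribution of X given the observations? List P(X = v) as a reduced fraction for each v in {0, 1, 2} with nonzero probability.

P(X=0) = 12/17, P(X=2) = 5/17

Enumerate traces; 2 have nonzero weight after conditioning:
  (X=0, Z=1, Y=2) weight 3/25
  (X=2, Z=1, Y=2) weight 1/20
Group by X:
  weight(X=0) = 3/25
  weight(X=2) = 1/20
Total weight = 3/25 + 1/20 = 17/100
P(X=0 | obs) = 3/25 / 17/100 = 12/17
P(X=2 | obs) = 1/20 / 17/100 = 5/17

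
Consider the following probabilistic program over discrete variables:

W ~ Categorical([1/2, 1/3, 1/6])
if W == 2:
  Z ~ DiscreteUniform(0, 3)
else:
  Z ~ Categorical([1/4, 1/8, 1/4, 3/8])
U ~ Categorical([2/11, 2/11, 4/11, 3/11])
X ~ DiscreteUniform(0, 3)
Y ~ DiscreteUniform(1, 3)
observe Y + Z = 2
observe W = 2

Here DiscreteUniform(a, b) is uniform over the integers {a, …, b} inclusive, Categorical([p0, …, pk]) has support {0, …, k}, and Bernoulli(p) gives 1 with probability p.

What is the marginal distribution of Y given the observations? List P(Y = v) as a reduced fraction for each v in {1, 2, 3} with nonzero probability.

P(Y=1) = 1/2, P(Y=2) = 1/2

Enumerate traces; 32 have nonzero weight after conditioning:
  (W=2, Z=0, U=0, X=0, Y=2) weight 1/1584
  (W=2, Z=0, U=0, X=1, Y=2) weight 1/1584
  (W=2, Z=0, U=0, X=2, Y=2) weight 1/1584
  (W=2, Z=0, U=0, X=3, Y=2) weight 1/1584
  (W=2, Z=0, U=1, X=0, Y=2) weight 1/1584
  (W=2, Z=0, U=1, X=1, Y=2) weight 1/1584
  (W=2, Z=0, U=1, X=2, Y=2) weight 1/1584
  (W=2, Z=0, U=1, X=3, Y=2) weight 1/1584
  (W=2, Z=1, U=0, X=0, Y=1) weight 1/1584
  … 23 more
Group by Y:
  weight(Y=1) = 1/72
  weight(Y=2) = 1/72
Total weight = 1/72 + 1/72 = 1/36
P(Y=1 | obs) = 1/72 / 1/36 = 1/2
P(Y=2 | obs) = 1/72 / 1/36 = 1/2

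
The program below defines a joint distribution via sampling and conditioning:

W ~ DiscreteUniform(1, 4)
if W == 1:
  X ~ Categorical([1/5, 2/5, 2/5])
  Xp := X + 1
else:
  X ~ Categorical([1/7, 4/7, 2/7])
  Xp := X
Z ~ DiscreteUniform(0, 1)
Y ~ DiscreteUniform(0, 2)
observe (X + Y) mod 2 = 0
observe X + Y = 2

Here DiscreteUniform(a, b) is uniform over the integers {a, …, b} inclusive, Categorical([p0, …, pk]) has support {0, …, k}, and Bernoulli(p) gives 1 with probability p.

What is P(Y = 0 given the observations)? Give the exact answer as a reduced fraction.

P(Y = 0 | obs) = 11/35

Enumerate traces; 24 have nonzero weight after conditioning:
  (W=1, X=0, Z=0, Y=2) weight 1/120
  (W=1, X=0, Z=1, Y=2) weight 1/120
  (W=1, X=1, Z=0, Y=1) weight 1/60
  (W=1, X=1, Z=1, Y=1) weight 1/60
  (W=1, X=2, Z=0, Y=0) weight 1/60
  (W=1, X=2, Z=1, Y=0) weight 1/60
  (W=2, X=0, Z=0, Y=2) weight 1/168
  (W=2, X=0, Z=1, Y=2) weight 1/168
  … 16 more
Group by Y:
  weight(Y=0) = 11/105
  weight(Y=1) = 37/210
  weight(Y=2) = 11/210
Total weight = 11/105 + 37/210 + 11/210 = 1/3
P(Y=0 | obs) = 11/105 / 1/3 = 11/35
P(Y=1 | obs) = 37/210 / 1/3 = 37/70
P(Y=2 | obs) = 11/210 / 1/3 = 11/70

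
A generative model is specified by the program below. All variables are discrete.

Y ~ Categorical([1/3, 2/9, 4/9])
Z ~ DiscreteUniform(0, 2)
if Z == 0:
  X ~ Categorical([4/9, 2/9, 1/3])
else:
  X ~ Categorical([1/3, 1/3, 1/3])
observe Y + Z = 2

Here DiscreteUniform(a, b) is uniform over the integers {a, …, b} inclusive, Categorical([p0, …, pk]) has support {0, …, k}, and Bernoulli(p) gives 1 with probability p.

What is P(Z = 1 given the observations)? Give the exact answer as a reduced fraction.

P(Z = 1 | obs) = 2/9

Enumerate traces; 9 have nonzero weight after conditioning:
  (Y=0, Z=2, X=0) weight 1/27
  (Y=0, Z=2, X=1) weight 1/27
  (Y=0, Z=2, X=2) weight 1/27
  (Y=1, Z=1, X=0) weight 2/81
  (Y=1, Z=1, X=1) weight 2/81
  (Y=1, Z=1, X=2) weight 2/81
  (Y=2, Z=0, X=0) weight 16/243
  (Y=2, Z=0, X=1) weight 8/243
  … 1 more
Group by Z:
  weight(Z=0) = 4/27
  weight(Z=1) = 2/27
  weight(Z=2) = 1/9
Total weight = 4/27 + 2/27 + 1/9 = 1/3
P(Z=0 | obs) = 4/27 / 1/3 = 4/9
P(Z=1 | obs) = 2/27 / 1/3 = 2/9
P(Z=2 | obs) = 1/9 / 1/3 = 1/3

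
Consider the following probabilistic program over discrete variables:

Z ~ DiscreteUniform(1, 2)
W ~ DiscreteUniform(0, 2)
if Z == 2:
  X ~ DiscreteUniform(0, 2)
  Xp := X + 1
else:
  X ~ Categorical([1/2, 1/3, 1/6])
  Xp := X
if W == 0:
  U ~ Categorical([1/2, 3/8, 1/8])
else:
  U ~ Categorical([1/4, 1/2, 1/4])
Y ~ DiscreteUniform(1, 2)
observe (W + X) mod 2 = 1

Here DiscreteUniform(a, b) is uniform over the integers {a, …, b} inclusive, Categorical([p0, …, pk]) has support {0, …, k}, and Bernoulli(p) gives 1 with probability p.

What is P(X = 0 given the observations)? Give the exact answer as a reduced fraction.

P(X = 0 | obs) = 5/16

Enumerate traces; 48 have nonzero weight after conditioning:
  (Z=1, W=0, X=1, U=0, Y=1) weight 1/72
  (Z=1, W=0, X=1, U=0, Y=2) weight 1/72
  (Z=1, W=0, X=1, U=1, Y=1) weight 1/96
  (Z=1, W=0, X=1, U=1, Y=2) weight 1/96
  (Z=1, W=0, X=1, U=2, Y=1) weight 1/288
  (Z=1, W=0, X=1, U=2, Y=2) weight 1/288
  (Z=1, W=1, X=0, U=0, Y=1) weight 1/96
  (Z=1, W=1, X=0, U=0, Y=2) weight 1/96
  (Z=1, W=1, X=2, U=0, Y=1) weight 1/288
  … 39 more
Group by X:
  weight(X=0) = 5/36
  weight(X=1) = 2/9
  weight(X=2) = 1/12
Total weight = 5/36 + 2/9 + 1/12 = 4/9
P(X=0 | obs) = 5/36 / 4/9 = 5/16
P(X=1 | obs) = 2/9 / 4/9 = 1/2
P(X=2 | obs) = 1/12 / 4/9 = 3/16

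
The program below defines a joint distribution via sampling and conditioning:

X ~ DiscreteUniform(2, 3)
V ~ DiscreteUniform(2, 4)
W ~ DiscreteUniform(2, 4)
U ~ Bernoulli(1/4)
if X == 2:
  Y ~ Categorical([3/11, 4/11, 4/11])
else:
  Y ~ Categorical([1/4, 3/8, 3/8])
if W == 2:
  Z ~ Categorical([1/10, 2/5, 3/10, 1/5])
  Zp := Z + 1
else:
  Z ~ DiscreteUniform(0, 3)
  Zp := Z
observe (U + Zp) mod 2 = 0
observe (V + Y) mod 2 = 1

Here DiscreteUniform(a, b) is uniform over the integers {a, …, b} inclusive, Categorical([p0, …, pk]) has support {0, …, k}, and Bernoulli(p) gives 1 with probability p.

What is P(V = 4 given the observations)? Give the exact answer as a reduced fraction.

P(V = 4 | obs) = 65/241

Enumerate traces; 96 have nonzero weight after conditioning:
  (X=2, V=2, W=2, U=0, Y=1, Z=1) weight 1/165
  (X=2, V=2, W=2, U=0, Y=1, Z=3) weight 1/330
  (X=2, V=2, W=2, U=1, Y=1, Z=0) weight 1/1980
  (X=2, V=2, W=2, U=1, Y=1, Z=2) weight 1/660
  (X=2, V=2, W=3, U=0, Y=1, Z=0) weight 1/264
  (X=2, V=2, W=3, U=0, Y=1, Z=2) weight 1/264
  (X=2, V=2, W=3, U=1, Y=1, Z=1) weight 1/792
  (X=2, V=2, W=3, U=1, Y=1, Z=3) weight 1/792
  (X=2, V=3, W=2, U=0, Y=0, Z=1) weight 1/220
  (X=2, V=4, W=2, U=0, Y=1, Z=1) weight 1/165
  … 86 more
Group by V:
  weight(V=2) = 403/6336
  weight(V=3) = 1147/10560
  weight(V=4) = 403/6336
Total weight = 403/6336 + 1147/10560 + 403/6336 = 7471/31680
P(V=2 | obs) = 403/6336 / 7471/31680 = 65/241
P(V=3 | obs) = 1147/10560 / 7471/31680 = 111/241
P(V=4 | obs) = 403/6336 / 7471/31680 = 65/241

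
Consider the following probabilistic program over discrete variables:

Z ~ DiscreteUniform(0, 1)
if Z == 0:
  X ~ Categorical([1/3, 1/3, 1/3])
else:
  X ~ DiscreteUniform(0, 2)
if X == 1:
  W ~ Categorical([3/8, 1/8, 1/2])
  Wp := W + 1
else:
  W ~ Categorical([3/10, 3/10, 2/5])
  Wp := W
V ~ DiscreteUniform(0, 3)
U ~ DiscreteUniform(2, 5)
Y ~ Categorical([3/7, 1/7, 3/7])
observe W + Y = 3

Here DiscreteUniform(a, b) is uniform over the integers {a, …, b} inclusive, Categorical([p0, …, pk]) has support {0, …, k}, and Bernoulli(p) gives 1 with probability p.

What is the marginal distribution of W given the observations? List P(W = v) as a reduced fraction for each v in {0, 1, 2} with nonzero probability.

Enumerate traces; 192 have nonzero weight after conditioning:
  (Z=0, X=0, W=1, V=0, U=2, Y=2) weight 3/2240
  (Z=0, X=0, W=1, V=0, U=3, Y=2) weight 3/2240
  (Z=0, X=0, W=1, V=0, U=4, Y=2) weight 3/2240
  (Z=0, X=0, W=1, V=0, U=5, Y=2) weight 3/2240
  (Z=0, X=0, W=1, V=1, U=2, Y=2) weight 3/2240
  (Z=0, X=0, W=1, V=1, U=3, Y=2) weight 3/2240
  (Z=0, X=0, W=1, V=1, U=4, Y=2) weight 3/2240
  (Z=0, X=0, W=1, V=1, U=5, Y=2) weight 3/2240
  (Z=0, X=0, W=2, V=0, U=2, Y=1) weight 1/1680
  … 183 more
Group by W:
  weight(W=1) = 29/280
  weight(W=2) = 13/210
Total weight = 29/280 + 13/210 = 139/840
P(W=1 | obs) = 29/280 / 139/840 = 87/139
P(W=2 | obs) = 13/210 / 139/840 = 52/139

P(W=1) = 87/139, P(W=2) = 52/139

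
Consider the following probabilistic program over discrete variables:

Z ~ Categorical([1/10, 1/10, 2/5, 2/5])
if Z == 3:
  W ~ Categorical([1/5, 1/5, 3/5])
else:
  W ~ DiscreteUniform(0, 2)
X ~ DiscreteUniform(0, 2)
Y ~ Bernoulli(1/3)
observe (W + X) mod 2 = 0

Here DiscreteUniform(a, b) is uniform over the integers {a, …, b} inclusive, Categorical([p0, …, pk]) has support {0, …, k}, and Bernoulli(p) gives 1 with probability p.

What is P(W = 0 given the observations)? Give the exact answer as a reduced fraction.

Enumerate traces; 40 have nonzero weight after conditioning:
  (Z=0, W=0, X=0, Y=0) weight 1/135
  (Z=0, W=0, X=0, Y=1) weight 1/270
  (Z=0, W=0, X=2, Y=0) weight 1/135
  (Z=0, W=0, X=2, Y=1) weight 1/270
  (Z=0, W=1, X=1, Y=0) weight 1/135
  (Z=0, W=1, X=1, Y=1) weight 1/270
  (Z=0, W=2, X=0, Y=0) weight 1/135
  (Z=0, W=2, X=0, Y=1) weight 1/270
  … 32 more
Group by W:
  weight(W=0) = 14/75
  weight(W=1) = 7/75
  weight(W=2) = 22/75
Total weight = 14/75 + 7/75 + 22/75 = 43/75
P(W=0 | obs) = 14/75 / 43/75 = 14/43
P(W=1 | obs) = 7/75 / 43/75 = 7/43
P(W=2 | obs) = 22/75 / 43/75 = 22/43

P(W = 0 | obs) = 14/43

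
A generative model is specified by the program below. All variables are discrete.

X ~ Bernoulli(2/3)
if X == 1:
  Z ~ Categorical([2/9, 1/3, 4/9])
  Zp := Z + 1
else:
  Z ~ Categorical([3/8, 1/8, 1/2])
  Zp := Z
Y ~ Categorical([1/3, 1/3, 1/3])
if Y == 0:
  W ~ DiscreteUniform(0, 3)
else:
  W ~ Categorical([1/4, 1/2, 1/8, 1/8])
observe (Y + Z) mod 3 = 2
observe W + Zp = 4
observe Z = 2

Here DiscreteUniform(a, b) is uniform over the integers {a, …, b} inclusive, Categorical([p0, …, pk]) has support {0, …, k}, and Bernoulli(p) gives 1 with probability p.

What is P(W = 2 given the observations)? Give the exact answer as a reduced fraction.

P(W = 2 | obs) = 9/25

Enumerate traces; 2 have nonzero weight after conditioning:
  (X=0, Z=2, Y=0, W=2) weight 1/72
  (X=1, Z=2, Y=0, W=1) weight 2/81
Group by W:
  weight(W=1) = 2/81
  weight(W=2) = 1/72
Total weight = 2/81 + 1/72 = 25/648
P(W=1 | obs) = 2/81 / 25/648 = 16/25
P(W=2 | obs) = 1/72 / 25/648 = 9/25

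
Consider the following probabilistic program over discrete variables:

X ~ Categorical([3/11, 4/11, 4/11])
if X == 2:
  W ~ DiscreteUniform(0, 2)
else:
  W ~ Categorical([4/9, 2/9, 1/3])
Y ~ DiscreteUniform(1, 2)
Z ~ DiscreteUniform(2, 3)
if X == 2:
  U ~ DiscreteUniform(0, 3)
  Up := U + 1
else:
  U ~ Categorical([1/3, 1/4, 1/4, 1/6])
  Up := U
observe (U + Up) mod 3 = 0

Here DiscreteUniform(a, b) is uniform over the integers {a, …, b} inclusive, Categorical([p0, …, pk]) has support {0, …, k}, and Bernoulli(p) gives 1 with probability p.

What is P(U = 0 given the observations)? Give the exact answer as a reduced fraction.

Enumerate traces; 60 have nonzero weight after conditioning:
  (X=0, W=0, Y=1, Z=2, U=0) weight 1/99
  (X=0, W=0, Y=1, Z=2, U=3) weight 1/198
  (X=0, W=0, Y=1, Z=3, U=0) weight 1/99
  (X=0, W=0, Y=1, Z=3, U=3) weight 1/198
  (X=0, W=0, Y=2, Z=2, U=0) weight 1/99
  (X=0, W=0, Y=2, Z=2, U=3) weight 1/198
  (X=0, W=0, Y=2, Z=3, U=0) weight 1/99
  (X=0, W=0, Y=2, Z=3, U=3) weight 1/198
  (X=2, W=0, Y=1, Z=2, U=1) weight 1/132
  … 51 more
Group by U:
  weight(U=0) = 7/33
  weight(U=1) = 1/11
  weight(U=3) = 7/66
Total weight = 7/33 + 1/11 + 7/66 = 9/22
P(U=0 | obs) = 7/33 / 9/22 = 14/27
P(U=1 | obs) = 1/11 / 9/22 = 2/9
P(U=3 | obs) = 7/66 / 9/22 = 7/27

P(U = 0 | obs) = 14/27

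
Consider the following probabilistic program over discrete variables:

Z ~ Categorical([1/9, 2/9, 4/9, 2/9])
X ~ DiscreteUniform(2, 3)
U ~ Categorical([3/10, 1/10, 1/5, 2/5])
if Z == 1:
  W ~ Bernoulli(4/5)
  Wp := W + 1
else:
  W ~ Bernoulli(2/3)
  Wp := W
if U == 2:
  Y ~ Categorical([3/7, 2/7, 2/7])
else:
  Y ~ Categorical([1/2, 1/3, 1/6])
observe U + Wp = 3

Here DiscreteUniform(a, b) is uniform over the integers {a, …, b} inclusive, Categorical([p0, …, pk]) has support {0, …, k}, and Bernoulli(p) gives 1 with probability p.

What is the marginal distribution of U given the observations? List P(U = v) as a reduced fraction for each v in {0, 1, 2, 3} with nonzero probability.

Enumerate traces; 48 have nonzero weight after conditioning:
  (Z=0, X=2, U=2, W=1, Y=0) weight 1/315
  (Z=0, X=2, U=2, W=1, Y=1) weight 2/945
  (Z=0, X=2, U=2, W=1, Y=2) weight 2/945
  (Z=0, X=2, U=3, W=0, Y=0) weight 1/270
  (Z=0, X=2, U=3, W=0, Y=1) weight 1/405
  (Z=0, X=2, U=3, W=0, Y=2) weight 1/810
  (Z=0, X=3, U=2, W=1, Y=0) weight 1/315
  (Z=0, X=3, U=2, W=1, Y=1) weight 2/945
  (Z=1, X=2, U=1, W=1, Y=0) weight 1/225
  … 39 more
Group by U:
  weight(U=1) = 4/225
  weight(U=2) = 76/675
  weight(U=3) = 14/135
Total weight = 4/225 + 76/675 + 14/135 = 158/675
P(U=1 | obs) = 4/225 / 158/675 = 6/79
P(U=2 | obs) = 76/675 / 158/675 = 38/79
P(U=3 | obs) = 14/135 / 158/675 = 35/79

P(U=1) = 6/79, P(U=2) = 38/79, P(U=3) = 35/79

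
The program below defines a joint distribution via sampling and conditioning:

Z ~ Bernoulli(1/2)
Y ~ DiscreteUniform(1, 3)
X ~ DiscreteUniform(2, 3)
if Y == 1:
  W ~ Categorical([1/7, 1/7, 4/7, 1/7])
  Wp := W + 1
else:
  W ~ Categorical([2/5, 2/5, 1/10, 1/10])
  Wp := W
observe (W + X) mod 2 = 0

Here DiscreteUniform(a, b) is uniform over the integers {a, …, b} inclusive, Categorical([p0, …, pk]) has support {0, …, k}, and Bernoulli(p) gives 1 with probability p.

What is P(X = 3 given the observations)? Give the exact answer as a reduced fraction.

P(X = 3 | obs) = 3/7

Enumerate traces; 24 have nonzero weight after conditioning:
  (Z=0, Y=1, X=2, W=0) weight 1/84
  (Z=0, Y=1, X=2, W=2) weight 1/21
  (Z=0, Y=1, X=3, W=1) weight 1/84
  (Z=0, Y=1, X=3, W=3) weight 1/84
  (Z=0, Y=2, X=2, W=0) weight 1/30
  (Z=0, Y=2, X=2, W=2) weight 1/120
  (Z=0, Y=2, X=3, W=1) weight 1/30
  (Z=0, Y=2, X=3, W=3) weight 1/120
  … 16 more
Group by X:
  weight(X=2) = 2/7
  weight(X=3) = 3/14
Total weight = 2/7 + 3/14 = 1/2
P(X=2 | obs) = 2/7 / 1/2 = 4/7
P(X=3 | obs) = 3/14 / 1/2 = 3/7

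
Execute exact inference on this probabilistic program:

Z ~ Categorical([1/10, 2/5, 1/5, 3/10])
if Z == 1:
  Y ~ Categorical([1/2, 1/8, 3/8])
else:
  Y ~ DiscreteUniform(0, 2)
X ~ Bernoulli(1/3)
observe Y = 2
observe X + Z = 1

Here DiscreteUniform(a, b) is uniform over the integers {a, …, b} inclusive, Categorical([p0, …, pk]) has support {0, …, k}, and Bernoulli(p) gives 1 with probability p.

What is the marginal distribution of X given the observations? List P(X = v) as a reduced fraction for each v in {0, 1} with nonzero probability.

Enumerate traces; 2 have nonzero weight after conditioning:
  (Z=0, Y=2, X=1) weight 1/90
  (Z=1, Y=2, X=0) weight 1/10
Group by X:
  weight(X=0) = 1/10
  weight(X=1) = 1/90
Total weight = 1/10 + 1/90 = 1/9
P(X=0 | obs) = 1/10 / 1/9 = 9/10
P(X=1 | obs) = 1/90 / 1/9 = 1/10

P(X=0) = 9/10, P(X=1) = 1/10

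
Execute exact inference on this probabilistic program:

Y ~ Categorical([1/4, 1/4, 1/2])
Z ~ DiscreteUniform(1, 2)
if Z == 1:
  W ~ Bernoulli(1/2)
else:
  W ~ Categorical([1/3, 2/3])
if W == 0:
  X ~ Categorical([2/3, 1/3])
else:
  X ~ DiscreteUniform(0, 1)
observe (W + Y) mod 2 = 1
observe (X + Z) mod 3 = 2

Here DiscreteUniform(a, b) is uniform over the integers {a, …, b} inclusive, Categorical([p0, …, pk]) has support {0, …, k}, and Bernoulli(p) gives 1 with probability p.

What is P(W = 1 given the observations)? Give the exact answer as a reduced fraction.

P(W = 1 | obs) = 9/11

Enumerate traces; 6 have nonzero weight after conditioning:
  (Y=0, Z=1, W=1, X=1) weight 1/32
  (Y=0, Z=2, W=1, X=0) weight 1/24
  (Y=1, Z=1, W=0, X=1) weight 1/48
  (Y=1, Z=2, W=0, X=0) weight 1/36
  (Y=2, Z=1, W=1, X=1) weight 1/16
  (Y=2, Z=2, W=1, X=0) weight 1/12
Group by W:
  weight(W=0) = 7/144
  weight(W=1) = 7/32
Total weight = 7/144 + 7/32 = 77/288
P(W=0 | obs) = 7/144 / 77/288 = 2/11
P(W=1 | obs) = 7/32 / 77/288 = 9/11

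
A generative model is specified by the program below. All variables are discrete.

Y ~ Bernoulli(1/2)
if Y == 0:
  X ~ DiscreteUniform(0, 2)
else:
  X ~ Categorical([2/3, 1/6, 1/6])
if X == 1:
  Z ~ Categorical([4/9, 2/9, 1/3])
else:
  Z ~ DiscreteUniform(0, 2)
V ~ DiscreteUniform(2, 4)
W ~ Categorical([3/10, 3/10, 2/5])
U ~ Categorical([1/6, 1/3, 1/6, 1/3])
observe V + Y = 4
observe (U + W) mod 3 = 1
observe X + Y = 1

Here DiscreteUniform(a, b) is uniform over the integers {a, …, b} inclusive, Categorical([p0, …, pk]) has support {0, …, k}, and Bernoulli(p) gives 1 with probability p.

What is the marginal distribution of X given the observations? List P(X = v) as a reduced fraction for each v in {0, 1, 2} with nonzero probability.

P(X=0) = 2/3, P(X=1) = 1/3

Enumerate traces; 24 have nonzero weight after conditioning:
  (Y=0, X=1, Z=0, V=4, W=0, U=1) weight 1/405
  (Y=0, X=1, Z=0, V=4, W=1, U=0) weight 1/810
  (Y=0, X=1, Z=0, V=4, W=1, U=3) weight 1/405
  (Y=0, X=1, Z=0, V=4, W=2, U=2) weight 2/1215
  (Y=0, X=1, Z=1, V=4, W=0, U=1) weight 1/810
  (Y=0, X=1, Z=1, V=4, W=1, U=0) weight 1/1620
  (Y=0, X=1, Z=1, V=4, W=1, U=3) weight 1/810
  (Y=0, X=1, Z=1, V=4, W=2, U=2) weight 1/1215
  (Y=1, X=0, Z=0, V=3, W=0, U=1) weight 1/270
  … 15 more
Group by X:
  weight(X=0) = 19/540
  weight(X=1) = 19/1080
Total weight = 19/540 + 19/1080 = 19/360
P(X=0 | obs) = 19/540 / 19/360 = 2/3
P(X=1 | obs) = 19/1080 / 19/360 = 1/3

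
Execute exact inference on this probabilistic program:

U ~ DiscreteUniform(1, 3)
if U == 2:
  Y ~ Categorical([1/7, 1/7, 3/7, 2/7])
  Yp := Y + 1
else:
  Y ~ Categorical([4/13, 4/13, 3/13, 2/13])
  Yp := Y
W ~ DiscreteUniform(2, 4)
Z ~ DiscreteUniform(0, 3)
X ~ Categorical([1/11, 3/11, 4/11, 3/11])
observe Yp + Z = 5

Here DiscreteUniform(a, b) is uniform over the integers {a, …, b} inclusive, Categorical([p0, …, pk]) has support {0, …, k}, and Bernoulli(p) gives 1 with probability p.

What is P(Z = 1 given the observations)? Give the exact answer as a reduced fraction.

Enumerate traces; 84 have nonzero weight after conditioning:
  (U=1, Y=2, W=2, Z=3, X=0) weight 1/1716
  (U=1, Y=2, W=2, Z=3, X=1) weight 1/572
  (U=1, Y=2, W=2, Z=3, X=2) weight 1/429
  (U=1, Y=2, W=2, Z=3, X=3) weight 1/572
  (U=1, Y=2, W=3, Z=3, X=0) weight 1/1716
  (U=1, Y=2, W=3, Z=3, X=1) weight 1/572
  (U=1, Y=2, W=3, Z=3, X=2) weight 1/429
  (U=1, Y=2, W=3, Z=3, X=3) weight 1/572
  (U=1, Y=3, W=2, Z=2, X=0) weight 1/2574
  (U=2, Y=3, W=2, Z=1, X=0) weight 1/1386
  … 74 more
Group by Z:
  weight(Z=1) = 1/42
  weight(Z=2) = 67/1092
  weight(Z=3) = 55/1092
Total weight = 1/42 + 67/1092 + 55/1092 = 37/273
P(Z=1 | obs) = 1/42 / 37/273 = 13/74
P(Z=2 | obs) = 67/1092 / 37/273 = 67/148
P(Z=3 | obs) = 55/1092 / 37/273 = 55/148

P(Z = 1 | obs) = 13/74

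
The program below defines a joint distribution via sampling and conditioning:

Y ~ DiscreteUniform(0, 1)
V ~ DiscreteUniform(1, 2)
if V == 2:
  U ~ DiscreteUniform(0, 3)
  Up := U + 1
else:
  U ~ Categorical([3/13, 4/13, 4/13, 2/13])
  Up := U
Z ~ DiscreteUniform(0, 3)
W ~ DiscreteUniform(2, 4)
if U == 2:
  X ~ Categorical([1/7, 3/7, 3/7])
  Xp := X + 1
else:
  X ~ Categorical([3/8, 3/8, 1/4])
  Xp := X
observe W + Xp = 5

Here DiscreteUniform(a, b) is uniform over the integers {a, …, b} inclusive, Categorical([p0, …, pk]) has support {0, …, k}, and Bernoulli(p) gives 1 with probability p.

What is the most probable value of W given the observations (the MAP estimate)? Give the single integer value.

argmax_v P(W = v | obs) = 4

Enumerate traces; 144 have nonzero weight after conditioning:
  (Y=0, V=1, U=0, Z=0, W=3, X=2) weight 1/832
  (Y=0, V=1, U=0, Z=0, W=4, X=1) weight 3/1664
  (Y=0, V=1, U=0, Z=1, W=3, X=2) weight 1/832
  (Y=0, V=1, U=0, Z=1, W=4, X=1) weight 3/1664
  (Y=0, V=1, U=0, Z=2, W=3, X=2) weight 1/832
  (Y=0, V=1, U=0, Z=2, W=4, X=1) weight 3/1664
  (Y=0, V=1, U=0, Z=3, W=3, X=2) weight 1/832
  (Y=0, V=1, U=0, Z=3, W=4, X=1) weight 3/1664
  (Y=0, V=1, U=2, Z=0, W=2, X=2) weight 1/364
  … 135 more
Group by W:
  weight(W=2) = 29/728
  weight(W=3) = 291/2912
  weight(W=4) = 139/1344
Total weight = 29/728 + 291/2912 + 139/1344 = 607/2496
P(W=2 | obs) = 29/728 / 607/2496 = 696/4249
P(W=3 | obs) = 291/2912 / 607/2496 = 1746/4249
P(W=4 | obs) = 139/1344 / 607/2496 = 1807/4249
argmax = 4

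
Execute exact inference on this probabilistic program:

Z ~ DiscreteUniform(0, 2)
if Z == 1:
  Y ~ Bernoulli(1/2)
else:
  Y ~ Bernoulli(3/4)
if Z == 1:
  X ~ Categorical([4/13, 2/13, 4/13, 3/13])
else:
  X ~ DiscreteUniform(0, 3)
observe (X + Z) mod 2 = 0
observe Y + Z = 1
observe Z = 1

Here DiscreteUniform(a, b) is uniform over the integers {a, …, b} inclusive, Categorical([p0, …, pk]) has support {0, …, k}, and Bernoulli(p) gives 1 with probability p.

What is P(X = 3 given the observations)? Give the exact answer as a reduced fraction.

Enumerate traces; 2 have nonzero weight after conditioning:
  (Z=1, Y=0, X=1) weight 1/39
  (Z=1, Y=0, X=3) weight 1/26
Group by X:
  weight(X=1) = 1/39
  weight(X=3) = 1/26
Total weight = 1/39 + 1/26 = 5/78
P(X=1 | obs) = 1/39 / 5/78 = 2/5
P(X=3 | obs) = 1/26 / 5/78 = 3/5

P(X = 3 | obs) = 3/5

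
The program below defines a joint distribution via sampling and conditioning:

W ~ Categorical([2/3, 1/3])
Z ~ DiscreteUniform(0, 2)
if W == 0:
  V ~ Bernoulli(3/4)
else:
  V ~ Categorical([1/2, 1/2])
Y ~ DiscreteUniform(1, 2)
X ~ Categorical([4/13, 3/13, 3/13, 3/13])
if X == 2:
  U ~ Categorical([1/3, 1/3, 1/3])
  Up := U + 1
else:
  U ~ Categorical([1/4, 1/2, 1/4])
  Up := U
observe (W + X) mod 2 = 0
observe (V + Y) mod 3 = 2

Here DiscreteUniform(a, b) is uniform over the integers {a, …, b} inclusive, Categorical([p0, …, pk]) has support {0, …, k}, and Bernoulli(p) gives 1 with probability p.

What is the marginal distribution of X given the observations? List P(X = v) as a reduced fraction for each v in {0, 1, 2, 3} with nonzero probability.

Enumerate traces; 72 have nonzero weight after conditioning:
  (W=0, Z=0, V=0, Y=2, X=0, U=0) weight 1/468
  (W=0, Z=0, V=0, Y=2, X=0, U=1) weight 1/234
  (W=0, Z=0, V=0, Y=2, X=0, U=2) weight 1/468
  (W=0, Z=0, V=0, Y=2, X=2, U=0) weight 1/468
  (W=0, Z=0, V=0, Y=2, X=2, U=1) weight 1/468
  (W=0, Z=0, V=0, Y=2, X=2, U=2) weight 1/468
  (W=0, Z=0, V=1, Y=1, X=0, U=0) weight 1/156
  (W=0, Z=0, V=1, Y=1, X=0, U=1) weight 1/78
  (W=1, Z=0, V=0, Y=2, X=1, U=0) weight 1/624
  (W=1, Z=0, V=0, Y=2, X=3, U=0) weight 1/624
  … 62 more
Group by X:
  weight(X=0) = 4/39
  weight(X=1) = 1/26
  weight(X=2) = 1/13
  weight(X=3) = 1/26
Total weight = 4/39 + 1/26 + 1/13 + 1/26 = 10/39
P(X=0 | obs) = 4/39 / 10/39 = 2/5
P(X=1 | obs) = 1/26 / 10/39 = 3/20
P(X=2 | obs) = 1/13 / 10/39 = 3/10
P(X=3 | obs) = 1/26 / 10/39 = 3/20

P(X=0) = 2/5, P(X=1) = 3/20, P(X=2) = 3/10, P(X=3) = 3/20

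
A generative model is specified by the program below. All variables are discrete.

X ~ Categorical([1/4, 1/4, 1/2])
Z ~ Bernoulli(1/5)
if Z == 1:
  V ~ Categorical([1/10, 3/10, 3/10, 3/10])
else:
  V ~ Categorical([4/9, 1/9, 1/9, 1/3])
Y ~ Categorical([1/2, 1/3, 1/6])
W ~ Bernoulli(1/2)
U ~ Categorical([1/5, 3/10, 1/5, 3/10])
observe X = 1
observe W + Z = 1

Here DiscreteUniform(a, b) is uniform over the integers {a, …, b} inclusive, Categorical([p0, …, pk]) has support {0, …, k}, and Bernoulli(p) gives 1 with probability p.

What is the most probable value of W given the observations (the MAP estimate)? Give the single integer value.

Enumerate traces; 96 have nonzero weight after conditioning:
  (X=1, Z=0, V=0, Y=0, W=1, U=0) weight 1/225
  (X=1, Z=0, V=0, Y=0, W=1, U=1) weight 1/150
  (X=1, Z=0, V=0, Y=0, W=1, U=2) weight 1/225
  (X=1, Z=0, V=0, Y=0, W=1, U=3) weight 1/150
  (X=1, Z=0, V=0, Y=1, W=1, U=0) weight 2/675
  (X=1, Z=0, V=0, Y=1, W=1, U=1) weight 1/225
  (X=1, Z=0, V=0, Y=1, W=1, U=2) weight 2/675
  (X=1, Z=0, V=0, Y=1, W=1, U=3) weight 1/225
  (X=1, Z=1, V=0, Y=0, W=0, U=0) weight 1/4000
  … 87 more
Group by W:
  weight(W=0) = 1/40
  weight(W=1) = 1/10
Total weight = 1/40 + 1/10 = 1/8
P(W=0 | obs) = 1/40 / 1/8 = 1/5
P(W=1 | obs) = 1/10 / 1/8 = 4/5
argmax = 1

argmax_v P(W = v | obs) = 1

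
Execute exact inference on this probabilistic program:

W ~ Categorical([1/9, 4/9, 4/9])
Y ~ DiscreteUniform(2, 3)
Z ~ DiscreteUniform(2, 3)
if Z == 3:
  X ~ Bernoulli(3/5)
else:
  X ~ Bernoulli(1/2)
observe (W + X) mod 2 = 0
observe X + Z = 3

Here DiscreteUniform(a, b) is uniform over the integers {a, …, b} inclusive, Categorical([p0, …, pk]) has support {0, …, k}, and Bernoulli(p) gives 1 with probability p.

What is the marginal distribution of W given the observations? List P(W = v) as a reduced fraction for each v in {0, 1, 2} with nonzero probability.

Enumerate traces; 6 have nonzero weight after conditioning:
  (W=0, Y=2, Z=3, X=0) weight 1/90
  (W=0, Y=3, Z=3, X=0) weight 1/90
  (W=1, Y=2, Z=2, X=1) weight 1/18
  (W=1, Y=3, Z=2, X=1) weight 1/18
  (W=2, Y=2, Z=3, X=0) weight 2/45
  (W=2, Y=3, Z=3, X=0) weight 2/45
Group by W:
  weight(W=0) = 1/45
  weight(W=1) = 1/9
  weight(W=2) = 4/45
Total weight = 1/45 + 1/9 + 4/45 = 2/9
P(W=0 | obs) = 1/45 / 2/9 = 1/10
P(W=1 | obs) = 1/9 / 2/9 = 1/2
P(W=2 | obs) = 4/45 / 2/9 = 2/5

P(W=0) = 1/10, P(W=1) = 1/2, P(W=2) = 2/5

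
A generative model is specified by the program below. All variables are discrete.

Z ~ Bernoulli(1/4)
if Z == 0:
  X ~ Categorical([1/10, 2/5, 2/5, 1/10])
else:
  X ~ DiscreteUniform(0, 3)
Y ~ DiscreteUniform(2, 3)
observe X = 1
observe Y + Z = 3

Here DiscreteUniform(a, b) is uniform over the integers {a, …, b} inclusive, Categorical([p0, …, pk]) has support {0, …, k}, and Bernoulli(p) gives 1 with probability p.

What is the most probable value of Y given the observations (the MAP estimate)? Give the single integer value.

Enumerate traces; 2 have nonzero weight after conditioning:
  (Z=0, X=1, Y=3) weight 3/20
  (Z=1, X=1, Y=2) weight 1/32
Group by Y:
  weight(Y=2) = 1/32
  weight(Y=3) = 3/20
Total weight = 1/32 + 3/20 = 29/160
P(Y=2 | obs) = 1/32 / 29/160 = 5/29
P(Y=3 | obs) = 3/20 / 29/160 = 24/29
argmax = 3

argmax_v P(Y = v | obs) = 3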